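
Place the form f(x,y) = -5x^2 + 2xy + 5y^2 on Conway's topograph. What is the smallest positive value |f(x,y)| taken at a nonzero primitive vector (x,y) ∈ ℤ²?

river: ρ → (5,8,-2)
river: ρ → (-2,8,5)
river: ρ → (5,2,-5)
river: ρ → (-5,8,2)
river: ρ → (2,8,-5)
river: ρ → (-5,2,5)
closes: descent 0, river 6
min |a| on river = 2

2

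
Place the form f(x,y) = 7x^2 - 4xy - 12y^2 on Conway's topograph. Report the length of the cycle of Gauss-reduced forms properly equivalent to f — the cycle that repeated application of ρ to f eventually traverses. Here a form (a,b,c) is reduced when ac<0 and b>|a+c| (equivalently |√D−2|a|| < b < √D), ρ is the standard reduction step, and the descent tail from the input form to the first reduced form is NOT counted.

D = 352, ⌊√D⌋ = 18
descent: ρ → (-12,4,7)
descent: ρ → (7,10,-9)  [lands on river]
river: ρ → (-9,8,8)
river: ρ → (8,8,-9)
river: ρ → (-9,10,7)
river: ρ → (7,18,-1)
river: ρ → (-1,18,7)
ρ-cycle length = 6 (tail of 2 descent steps not counted)

6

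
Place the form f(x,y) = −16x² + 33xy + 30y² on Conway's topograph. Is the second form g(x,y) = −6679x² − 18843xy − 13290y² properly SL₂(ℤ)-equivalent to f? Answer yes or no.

D₁ = 3009, D₂ = 3009
river cycle of f (length 24): (30, 27, -19), (-19, 49, 8), (8, 47, -25), (-25, 53, 2), (2, 51, -51), (-51, 51, 2), (2, 53, -25), (-25, 47, 8), (8, 49, -19), (-19, 27, 30), … (14 more)
river cycle of g (length 24): (-16, 33, 30), (30, 27, -19), (-19, 49, 8), (8, 47, -25), (-25, 53, 2), (2, 51, -51), (-51, 51, 2), (2, 53, -25), (-25, 47, 8), (8, 49, -19), … (14 more)
cycles coincide ⇒ equivalent

yes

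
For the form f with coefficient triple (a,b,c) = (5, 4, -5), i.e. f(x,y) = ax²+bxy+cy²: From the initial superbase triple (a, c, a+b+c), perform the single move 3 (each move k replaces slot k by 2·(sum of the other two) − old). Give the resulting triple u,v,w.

start (5,-5,4) = (f(1,0),f(0,1),f(1,1))
replace slot 3: 2·(5+(-5)) − 4 = -4 → (5,-5,-4)

5,-5,-4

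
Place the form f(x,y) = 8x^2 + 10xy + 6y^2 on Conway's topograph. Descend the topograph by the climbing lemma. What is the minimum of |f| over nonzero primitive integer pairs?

translate: b→-6 (≡10 mod 16), so (8,10,6)→(8,-6,4)
flip: (8,-6,4)→(4,6,8)
translate: b→-2 (≡6 mod 8), so (4,6,8)→(4,-2,6)
reduced (well bottom): (4,-2,6) with a≤c, −a<b≤a
well minimum = a = 4

4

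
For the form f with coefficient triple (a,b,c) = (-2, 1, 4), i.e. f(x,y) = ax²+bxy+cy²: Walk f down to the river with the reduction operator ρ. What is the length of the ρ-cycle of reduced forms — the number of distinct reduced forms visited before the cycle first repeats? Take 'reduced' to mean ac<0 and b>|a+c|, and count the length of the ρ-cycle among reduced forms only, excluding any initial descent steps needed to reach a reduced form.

D = 33, ⌊√D⌋ = 5
descent: ρ → (4,-1,-2)
descent: ρ → (-2,5,1)  [lands on river]
river: ρ → (1,5,-2)
river: ρ → (-2,3,3)
river: ρ → (3,3,-2)
ρ-cycle length = 4 (tail of 2 descent steps not counted)

4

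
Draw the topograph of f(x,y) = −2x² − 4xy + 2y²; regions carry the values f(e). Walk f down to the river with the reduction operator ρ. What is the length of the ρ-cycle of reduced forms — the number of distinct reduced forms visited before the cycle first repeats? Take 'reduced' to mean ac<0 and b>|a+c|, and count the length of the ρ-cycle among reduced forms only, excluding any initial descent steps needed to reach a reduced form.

D = 32, ⌊√D⌋ = 5
descent: ρ → (2,4,-2)  [lands on river]
river: ρ → (-2,4,2)
ρ-cycle length = 2 (tail of 1 descent step not counted)

2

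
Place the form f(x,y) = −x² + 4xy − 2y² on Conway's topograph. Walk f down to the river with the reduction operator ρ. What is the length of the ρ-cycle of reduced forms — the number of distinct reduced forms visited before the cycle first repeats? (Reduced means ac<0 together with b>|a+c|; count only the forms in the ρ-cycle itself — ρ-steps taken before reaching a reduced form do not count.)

D = 8, ⌊√D⌋ = 2
descent: ρ → (-2,0,1)
descent: ρ → (1,2,-1)  [lands on river]
river: ρ → (-1,2,1)
ρ-cycle length = 2 (tail of 2 descent steps not counted)

2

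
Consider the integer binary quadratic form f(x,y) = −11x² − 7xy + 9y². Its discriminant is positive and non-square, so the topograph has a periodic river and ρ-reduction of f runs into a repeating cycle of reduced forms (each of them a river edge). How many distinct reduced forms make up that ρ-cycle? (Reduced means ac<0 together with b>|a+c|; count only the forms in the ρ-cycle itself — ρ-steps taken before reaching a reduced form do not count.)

D = 445, ⌊√D⌋ = 21
descent: ρ → (9,7,-11)  [lands on river]
river: ρ → (-11,15,5)
river: ρ → (5,15,-11)
river: ρ → (-11,7,9)
river: ρ → (9,11,-9)
river: ρ → (-9,7,11)
river: ρ → (11,15,-5)
river: ρ → (-5,15,11)
river: ρ → (11,7,-9)
river: ρ → (-9,11,9)
ρ-cycle length = 10 (tail of 1 descent step not counted)

10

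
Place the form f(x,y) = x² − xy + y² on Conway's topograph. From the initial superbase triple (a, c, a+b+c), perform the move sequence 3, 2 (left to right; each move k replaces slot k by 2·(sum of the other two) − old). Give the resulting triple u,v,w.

start (1,1,1) = (f(1,0),f(0,1),f(1,1))
replace slot 3: 2·(1+1) − 1 = 3 → (1,1,3)
replace slot 2: 2·(1+3) − 1 = 7 → (1,7,3)

1,7,3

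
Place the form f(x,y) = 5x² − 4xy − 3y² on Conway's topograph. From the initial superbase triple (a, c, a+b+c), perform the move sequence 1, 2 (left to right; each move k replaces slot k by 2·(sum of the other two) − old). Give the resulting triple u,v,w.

start (5,-3,-2) = (f(1,0),f(0,1),f(1,1))
replace slot 1: 2·((-3)+(-2)) − 5 = -15 → (-15,-3,-2)
replace slot 2: 2·((-15)+(-2)) − (-3) = -31 → (-15,-31,-2)

-15,-31,-2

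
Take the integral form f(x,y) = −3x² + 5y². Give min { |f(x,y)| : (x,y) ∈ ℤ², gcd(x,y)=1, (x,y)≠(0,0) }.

descent: ρ → (5,0,-3)
descent: ρ → (-3,6,2)  [lands on river]
river: ρ → (2,6,-3)
closes: descent 2, river 2
min |a| on river = 2

2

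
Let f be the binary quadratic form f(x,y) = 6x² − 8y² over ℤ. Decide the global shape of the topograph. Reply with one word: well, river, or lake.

D = b²−4ac = 0² − 4·6·(-8) = 192
D > 0 non-square ⇒ indefinite ⇒ periodic river

river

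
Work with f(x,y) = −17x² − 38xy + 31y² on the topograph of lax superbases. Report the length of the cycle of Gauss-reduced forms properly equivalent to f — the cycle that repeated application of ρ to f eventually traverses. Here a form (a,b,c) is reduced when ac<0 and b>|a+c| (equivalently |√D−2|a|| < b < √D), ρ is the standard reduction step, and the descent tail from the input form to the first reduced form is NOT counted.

D = 3552, ⌊√D⌋ = 59
descent: ρ → (31,38,-17)  [lands on river]
river: ρ → (-17,30,39)
river: ρ → (39,48,-8)
river: ρ → (-8,48,39)
river: ρ → (39,30,-17)
river: ρ → (-17,38,31)
river: ρ → (31,24,-24)
river: ρ → (-24,24,31)
ρ-cycle length = 8 (tail of 1 descent step not counted)

8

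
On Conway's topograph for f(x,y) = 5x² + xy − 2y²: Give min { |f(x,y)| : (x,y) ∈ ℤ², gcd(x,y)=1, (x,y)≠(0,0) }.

descent: ρ → (-2,3,4)  [lands on river]
river: ρ → (4,5,-1)
river: ρ → (-1,5,4)
river: ρ → (4,3,-2)
river: ρ → (-2,5,2)
river: ρ → (2,3,-4)
river: ρ → (-4,5,1)
river: ρ → (1,5,-4)
river: ρ → (-4,3,2)
river: ρ → (2,5,-2)
closes: descent 1, river 10
min |a| on river = 1

1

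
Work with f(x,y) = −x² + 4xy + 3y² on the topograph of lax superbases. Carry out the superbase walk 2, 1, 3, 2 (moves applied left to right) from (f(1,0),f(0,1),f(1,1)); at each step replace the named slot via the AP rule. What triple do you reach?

start (-1,3,6) = (f(1,0),f(0,1),f(1,1))
replace slot 2: 2·((-1)+6) − 3 = 7 → (-1,7,6)
replace slot 1: 2·(7+6) − (-1) = 27 → (27,7,6)
replace slot 3: 2·(27+7) − 6 = 62 → (27,7,62)
replace slot 2: 2·(27+62) − 7 = 171 → (27,171,62)

27,171,62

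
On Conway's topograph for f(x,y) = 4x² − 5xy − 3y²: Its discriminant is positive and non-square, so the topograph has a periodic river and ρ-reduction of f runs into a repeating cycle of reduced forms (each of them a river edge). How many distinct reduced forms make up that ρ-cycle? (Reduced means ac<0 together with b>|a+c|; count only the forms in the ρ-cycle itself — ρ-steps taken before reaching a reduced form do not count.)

D = 73, ⌊√D⌋ = 8
descent: ρ → (-3,5,4)  [lands on river]
river: ρ → (4,3,-4)
river: ρ → (-4,5,3)
river: ρ → (3,7,-2)
river: ρ → (-2,5,6)
river: ρ → (6,7,-1)
river: ρ → (-1,7,6)
river: ρ → (6,5,-2)
river: ρ → (-2,7,3)
river: ρ → (3,5,-4)
river: ρ → (-4,3,4)
river: ρ → (4,5,-3)
river: ρ → (-3,7,2)
river: ρ → (2,5,-6)
river: ρ → (-6,7,1)
river: ρ → (1,7,-6)
river: ρ → (-6,5,2)
river: ρ → (2,7,-3)
ρ-cycle length = 18 (tail of 1 descent step not counted)

18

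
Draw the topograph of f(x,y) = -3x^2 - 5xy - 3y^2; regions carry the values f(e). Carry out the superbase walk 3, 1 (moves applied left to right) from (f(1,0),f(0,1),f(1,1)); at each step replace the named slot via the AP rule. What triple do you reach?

start (-3,-3,-11) = (f(1,0),f(0,1),f(1,1))
replace slot 3: 2·((-3)+(-3)) − (-11) = -1 → (-3,-3,-1)
replace slot 1: 2·((-3)+(-1)) − (-3) = -5 → (-5,-3,-1)

-5,-3,-1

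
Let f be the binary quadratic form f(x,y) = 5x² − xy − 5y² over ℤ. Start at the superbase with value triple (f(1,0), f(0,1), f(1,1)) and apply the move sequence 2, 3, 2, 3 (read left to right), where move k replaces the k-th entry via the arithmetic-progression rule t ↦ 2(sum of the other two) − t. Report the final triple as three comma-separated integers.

start (5,-5,-1) = (f(1,0),f(0,1),f(1,1))
replace slot 2: 2·(5+(-1)) − (-5) = 13 → (5,13,-1)
replace slot 3: 2·(5+13) − (-1) = 37 → (5,13,37)
replace slot 2: 2·(5+37) − 13 = 71 → (5,71,37)
replace slot 3: 2·(5+71) − 37 = 115 → (5,71,115)

5,71,115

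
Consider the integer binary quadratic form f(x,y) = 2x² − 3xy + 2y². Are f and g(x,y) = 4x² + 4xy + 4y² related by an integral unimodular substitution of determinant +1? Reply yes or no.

D₁ = -7, D₂ = -48
discriminants differ ⇒ not SL₂(ℤ)-equivalent

no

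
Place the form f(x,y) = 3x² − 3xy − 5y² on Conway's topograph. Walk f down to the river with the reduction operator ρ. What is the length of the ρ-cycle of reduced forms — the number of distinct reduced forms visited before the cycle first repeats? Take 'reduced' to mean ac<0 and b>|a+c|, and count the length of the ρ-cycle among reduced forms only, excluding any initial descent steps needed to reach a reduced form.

D = 69, ⌊√D⌋ = 8
descent: ρ → (-5,3,3)  [lands on river]
river: ρ → (3,3,-5)
river: ρ → (-5,7,1)
river: ρ → (1,7,-5)
ρ-cycle length = 4 (tail of 1 descent step not counted)

4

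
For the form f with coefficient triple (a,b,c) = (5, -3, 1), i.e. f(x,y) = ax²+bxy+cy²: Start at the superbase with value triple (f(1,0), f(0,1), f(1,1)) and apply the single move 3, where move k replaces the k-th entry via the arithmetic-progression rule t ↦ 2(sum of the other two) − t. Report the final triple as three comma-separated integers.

start (5,1,3) = (f(1,0),f(0,1),f(1,1))
replace slot 3: 2·(5+1) − 3 = 9 → (5,1,9)

5,1,9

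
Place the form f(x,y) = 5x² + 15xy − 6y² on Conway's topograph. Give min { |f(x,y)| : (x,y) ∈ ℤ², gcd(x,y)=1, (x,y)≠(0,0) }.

river: ρ → (-6,9,11)
river: ρ → (11,13,-4)
river: ρ → (-4,11,14)
river: ρ → (14,17,-1)
river: ρ → (-1,17,14)
river: ρ → (14,11,-4)
river: ρ → (-4,13,11)
river: ρ → (11,9,-6)
river: ρ → (-6,15,5)
river: ρ → (5,15,-6)
closes: descent 0, river 10
min |a| on river = 1

1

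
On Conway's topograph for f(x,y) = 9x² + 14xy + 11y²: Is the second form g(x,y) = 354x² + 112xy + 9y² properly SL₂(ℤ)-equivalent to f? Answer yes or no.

D₁ = -200, D₂ = -200
f: translate: b→-4 (≡14 mod 18), so (9,14,11)→(9,-4,6)
f: flip: (9,-4,6)→(6,4,9)
f: reduced (well bottom): (6,4,9) with a≤c, −a<b≤a
g: flip: (354,112,9)→(9,-112,354)
g: translate: b→-4 (≡-112 mod 18), so (9,-112,354)→(9,-4,6)
g: flip: (9,-4,6)→(6,4,9)
g: reduced (well bottom): (6,4,9) with a≤c, −a<b≤a
reduced forms (6, 4, 9) vs (6, 4, 9) ⇒ equivalent

yes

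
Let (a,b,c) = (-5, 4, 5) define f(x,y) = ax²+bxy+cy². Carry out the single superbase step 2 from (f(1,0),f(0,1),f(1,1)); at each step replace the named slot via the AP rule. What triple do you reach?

start (-5,5,4) = (f(1,0),f(0,1),f(1,1))
replace slot 2: 2·((-5)+4) − 5 = -7 → (-5,-7,4)

-5,-7,4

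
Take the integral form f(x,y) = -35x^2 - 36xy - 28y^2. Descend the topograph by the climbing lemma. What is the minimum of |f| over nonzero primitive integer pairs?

translate: b→-34 (≡36 mod 70), so (35,36,28)→(35,-34,27)
flip: (35,-34,27)→(27,34,35)
translate: b→-20 (≡34 mod 54), so (27,34,35)→(27,-20,28)
reduced (well bottom): (27,-20,28) with a≤c, −a<b≤a
well minimum |f| = |-27| = 27 (negative-definite)

27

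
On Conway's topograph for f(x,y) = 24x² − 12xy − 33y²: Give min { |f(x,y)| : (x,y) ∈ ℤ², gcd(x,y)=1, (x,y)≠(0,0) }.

descent: ρ → (-33,12,24)  [lands on river]
river: ρ → (24,36,-21)
river: ρ → (-21,48,12)
river: ρ → (12,48,-21)
river: ρ → (-21,36,24)
river: ρ → (24,12,-33)
river: ρ → (-33,54,3)
river: ρ → (3,54,-33)
closes: descent 1, river 8
min |a| on river = 3

3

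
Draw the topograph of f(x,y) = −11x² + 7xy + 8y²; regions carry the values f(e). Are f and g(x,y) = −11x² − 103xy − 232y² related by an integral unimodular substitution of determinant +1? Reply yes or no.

D₁ = 401, D₂ = 401
river cycle of f (length 10): (8, 9, -10), (-10, 11, 7), (7, 17, -4), (-4, 15, 11), (11, 7, -8), (-8, 9, 10), (10, 11, -7), (-7, 17, 4), (4, 15, -11), (-11, 7, 8)
river cycle of g (length 10): (-11, 7, 8), (8, 9, -10), (-10, 11, 7), (7, 17, -4), (-4, 15, 11), (11, 7, -8), (-8, 9, 10), (10, 11, -7), (-7, 17, 4), (4, 15, -11)
cycles coincide ⇒ equivalent

yes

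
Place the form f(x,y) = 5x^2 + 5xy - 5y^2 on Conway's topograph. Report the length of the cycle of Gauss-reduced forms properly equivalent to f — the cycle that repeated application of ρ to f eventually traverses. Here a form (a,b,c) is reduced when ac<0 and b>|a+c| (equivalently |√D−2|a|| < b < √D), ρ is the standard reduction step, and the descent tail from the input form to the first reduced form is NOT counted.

D = 125, ⌊√D⌋ = 11
river: ρ → (-5,5,5)
river: ρ → (5,5,-5)
ρ-cycle length = 2 (tail of 0 descent steps not counted)

2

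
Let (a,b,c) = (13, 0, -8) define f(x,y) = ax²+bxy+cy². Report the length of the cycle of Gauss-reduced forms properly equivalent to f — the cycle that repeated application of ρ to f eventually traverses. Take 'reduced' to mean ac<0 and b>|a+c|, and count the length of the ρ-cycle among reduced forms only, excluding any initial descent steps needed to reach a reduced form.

D = 416, ⌊√D⌋ = 20
descent: ρ → (-8,16,5)  [lands on river]
river: ρ → (5,14,-11)
river: ρ → (-11,8,8)
river: ρ → (8,8,-11)
river: ρ → (-11,14,5)
river: ρ → (5,16,-8)
ρ-cycle length = 6 (tail of 1 descent step not counted)

6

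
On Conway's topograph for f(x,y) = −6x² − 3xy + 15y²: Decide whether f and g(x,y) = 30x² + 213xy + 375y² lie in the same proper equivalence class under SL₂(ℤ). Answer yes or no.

D₁ = 369, D₂ = 369
river cycle of f (length 10): (-6, 9, 12), (12, 15, -3), (-3, 15, 12), (12, 9, -6), (-6, 15, 6), (6, 9, -12), (-12, 15, 3), (3, 15, -12), (-12, 9, 6), (6, 15, -6)
river cycle of g (length 10): (3, 15, -12), (-12, 9, 6), (6, 15, -6), (-6, 9, 12), (12, 15, -3), (-3, 15, 12), (12, 9, -6), (-6, 15, 6), (6, 9, -12), (-12, 15, 3)
cycles coincide ⇒ equivalent

yes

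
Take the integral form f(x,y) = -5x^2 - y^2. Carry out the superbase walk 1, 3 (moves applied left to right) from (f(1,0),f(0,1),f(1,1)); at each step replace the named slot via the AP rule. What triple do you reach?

start (-5,-1,-6) = (f(1,0),f(0,1),f(1,1))
replace slot 1: 2·((-1)+(-6)) − (-5) = -9 → (-9,-1,-6)
replace slot 3: 2·((-9)+(-1)) − (-6) = -14 → (-9,-1,-14)

-9,-1,-14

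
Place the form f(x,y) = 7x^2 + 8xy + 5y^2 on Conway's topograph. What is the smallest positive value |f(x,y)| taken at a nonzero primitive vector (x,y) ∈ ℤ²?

translate: b→-6 (≡8 mod 14), so (7,8,5)→(7,-6,4)
flip: (7,-6,4)→(4,6,7)
translate: b→-2 (≡6 mod 8), so (4,6,7)→(4,-2,5)
reduced (well bottom): (4,-2,5) with a≤c, −a<b≤a
well minimum = a = 4

4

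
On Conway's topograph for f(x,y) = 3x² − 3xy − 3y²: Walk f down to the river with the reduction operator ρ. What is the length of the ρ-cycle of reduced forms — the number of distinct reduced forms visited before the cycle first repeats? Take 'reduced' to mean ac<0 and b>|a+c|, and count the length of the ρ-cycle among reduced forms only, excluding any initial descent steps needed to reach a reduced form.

D = 45, ⌊√D⌋ = 6
descent: ρ → (-3,3,3)  [lands on river]
river: ρ → (3,3,-3)
ρ-cycle length = 2 (tail of 1 descent step not counted)

2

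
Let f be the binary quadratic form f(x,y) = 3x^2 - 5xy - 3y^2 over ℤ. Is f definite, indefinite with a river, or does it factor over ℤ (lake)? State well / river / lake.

D = b²−4ac = (-5)² − 4·3·(-3) = 61
D > 0 non-square ⇒ indefinite ⇒ periodic river

river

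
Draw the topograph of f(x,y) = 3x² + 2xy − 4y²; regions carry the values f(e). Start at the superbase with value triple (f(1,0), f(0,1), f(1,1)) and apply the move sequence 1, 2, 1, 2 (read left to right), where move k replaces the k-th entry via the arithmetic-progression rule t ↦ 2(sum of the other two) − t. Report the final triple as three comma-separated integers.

start (3,-4,1) = (f(1,0),f(0,1),f(1,1))
replace slot 1: 2·((-4)+1) − 3 = -9 → (-9,-4,1)
replace slot 2: 2·((-9)+1) − (-4) = -12 → (-9,-12,1)
replace slot 1: 2·((-12)+1) − (-9) = -13 → (-13,-12,1)
replace slot 2: 2·((-13)+1) − (-12) = -12 → (-13,-12,1)

-13,-12,1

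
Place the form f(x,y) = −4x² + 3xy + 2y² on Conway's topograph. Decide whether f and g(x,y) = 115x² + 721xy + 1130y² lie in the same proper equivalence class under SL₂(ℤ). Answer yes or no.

D₁ = 41, D₂ = 41
river cycle of f (length 10): (2, 5, -2), (-2, 3, 4), (4, 5, -1), (-1, 5, 4), (4, 3, -2), (-2, 5, 2), (2, 3, -4), (-4, 5, 1), (1, 5, -4), (-4, 3, 2)
river cycle of g (length 10): (2, 5, -2), (-2, 3, 4), (4, 5, -1), (-1, 5, 4), (4, 3, -2), (-2, 5, 2), (2, 3, -4), (-4, 5, 1), (1, 5, -4), (-4, 3, 2)
cycles coincide ⇒ equivalent

yes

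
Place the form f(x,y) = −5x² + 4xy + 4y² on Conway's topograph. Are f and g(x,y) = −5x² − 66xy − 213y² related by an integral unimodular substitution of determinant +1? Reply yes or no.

D₁ = 96, D₂ = 96
river cycle of f (length 4): (4, 4, -5), (-5, 6, 3), (3, 6, -5), (-5, 4, 4)
river cycle of g (length 4): (-5, 4, 4), (4, 4, -5), (-5, 6, 3), (3, 6, -5)
cycles coincide ⇒ equivalent

yes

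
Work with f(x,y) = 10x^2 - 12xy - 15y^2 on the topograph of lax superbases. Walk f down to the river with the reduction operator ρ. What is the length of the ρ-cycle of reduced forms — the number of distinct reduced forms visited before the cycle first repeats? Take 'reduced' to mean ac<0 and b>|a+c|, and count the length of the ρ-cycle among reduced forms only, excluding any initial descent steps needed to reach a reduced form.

D = 744, ⌊√D⌋ = 27
descent: ρ → (-15,12,10)  [lands on river]
river: ρ → (10,8,-17)
river: ρ → (-17,26,1)
river: ρ → (1,26,-17)
river: ρ → (-17,8,10)
river: ρ → (10,12,-15)
river: ρ → (-15,18,7)
river: ρ → (7,24,-6)
river: ρ → (-6,24,7)
river: ρ → (7,18,-15)
ρ-cycle length = 10 (tail of 1 descent step not counted)

10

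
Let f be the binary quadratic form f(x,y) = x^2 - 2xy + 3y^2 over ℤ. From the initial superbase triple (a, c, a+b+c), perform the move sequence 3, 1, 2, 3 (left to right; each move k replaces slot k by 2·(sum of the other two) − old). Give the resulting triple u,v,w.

start (1,3,2) = (f(1,0),f(0,1),f(1,1))
replace slot 3: 2·(1+3) − 2 = 6 → (1,3,6)
replace slot 1: 2·(3+6) − 1 = 17 → (17,3,6)
replace slot 2: 2·(17+6) − 3 = 43 → (17,43,6)
replace slot 3: 2·(17+43) − 6 = 114 → (17,43,114)

17,43,114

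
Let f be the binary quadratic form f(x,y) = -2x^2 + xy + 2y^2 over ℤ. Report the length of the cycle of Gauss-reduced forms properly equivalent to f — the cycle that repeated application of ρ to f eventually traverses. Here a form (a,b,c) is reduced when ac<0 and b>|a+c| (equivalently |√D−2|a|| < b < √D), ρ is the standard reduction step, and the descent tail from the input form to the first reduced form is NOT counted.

D = 17, ⌊√D⌋ = 4
river: ρ → (2,3,-1)
river: ρ → (-1,3,2)
river: ρ → (2,1,-2)
river: ρ → (-2,3,1)
river: ρ → (1,3,-2)
river: ρ → (-2,1,2)
ρ-cycle length = 6 (tail of 0 descent steps not counted)

6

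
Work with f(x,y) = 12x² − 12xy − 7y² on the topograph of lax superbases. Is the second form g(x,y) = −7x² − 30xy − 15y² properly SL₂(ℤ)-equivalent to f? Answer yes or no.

D₁ = 480, D₂ = 480
river cycle of f (length 4): (-7, 12, 12), (12, 12, -7), (-7, 16, 8), (8, 16, -7)
river cycle of g (length 4): (8, 16, -7), (-7, 12, 12), (12, 12, -7), (-7, 16, 8)
cycles coincide ⇒ equivalent

yes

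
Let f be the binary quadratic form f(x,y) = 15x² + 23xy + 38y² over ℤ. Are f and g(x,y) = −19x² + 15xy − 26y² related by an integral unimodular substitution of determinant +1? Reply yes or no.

D₁ = -1751, D₂ = -1751
f: translate: b→-7 (≡23 mod 30), so (15,23,38)→(15,-7,30)
f: reduced (well bottom): (15,-7,30) with a≤c, −a<b≤a
g is negative-definite; reduce −g:
−g: reduced (well bottom): (19,-15,26) with a≤c, −a<b≤a
flip sign back: reduced form of g is (-19,15,-26)
reduced forms (15, -7, 30) vs (-19, 15, -26) ⇒ inequivalent

no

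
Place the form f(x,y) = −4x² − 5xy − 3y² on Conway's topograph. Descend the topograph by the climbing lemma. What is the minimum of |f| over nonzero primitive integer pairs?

translate: b→-3 (≡5 mod 8), so (4,5,3)→(4,-3,2)
flip: (4,-3,2)→(2,3,4)
translate: b→-1 (≡3 mod 4), so (2,3,4)→(2,-1,3)
reduced (well bottom): (2,-1,3) with a≤c, −a<b≤a
well minimum |f| = |-2| = 2 (negative-definite)

2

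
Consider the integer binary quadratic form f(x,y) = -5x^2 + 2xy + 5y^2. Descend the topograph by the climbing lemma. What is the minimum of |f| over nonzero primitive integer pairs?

river: ρ → (5,8,-2)
river: ρ → (-2,8,5)
river: ρ → (5,2,-5)
river: ρ → (-5,8,2)
river: ρ → (2,8,-5)
river: ρ → (-5,2,5)
closes: descent 0, river 6
min |a| on river = 2

2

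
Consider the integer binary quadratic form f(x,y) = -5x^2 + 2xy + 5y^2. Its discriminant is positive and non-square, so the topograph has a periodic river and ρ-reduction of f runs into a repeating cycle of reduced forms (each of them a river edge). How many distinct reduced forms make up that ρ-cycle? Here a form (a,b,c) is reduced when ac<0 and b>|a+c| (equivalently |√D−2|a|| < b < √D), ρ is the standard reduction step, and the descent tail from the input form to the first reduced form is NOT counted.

D = 104, ⌊√D⌋ = 10
river: ρ → (5,8,-2)
river: ρ → (-2,8,5)
river: ρ → (5,2,-5)
river: ρ → (-5,8,2)
river: ρ → (2,8,-5)
river: ρ → (-5,2,5)
ρ-cycle length = 6 (tail of 0 descent steps not counted)

6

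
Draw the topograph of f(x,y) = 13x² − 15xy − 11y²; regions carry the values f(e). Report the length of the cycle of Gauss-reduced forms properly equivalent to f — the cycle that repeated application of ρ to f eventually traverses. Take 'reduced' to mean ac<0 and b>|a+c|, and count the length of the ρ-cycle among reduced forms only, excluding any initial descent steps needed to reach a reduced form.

D = 797, ⌊√D⌋ = 28
descent: ρ → (-11,15,13)  [lands on river]
river: ρ → (13,11,-13)
river: ρ → (-13,15,11)
river: ρ → (11,7,-17)
river: ρ → (-17,27,1)
river: ρ → (1,27,-17)
river: ρ → (-17,7,11)
river: ρ → (11,15,-13)
river: ρ → (-13,11,13)
river: ρ → (13,15,-11)
river: ρ → (-11,7,17)
river: ρ → (17,27,-1)
river: ρ → (-1,27,17)
river: ρ → (17,7,-11)
ρ-cycle length = 14 (tail of 1 descent step not counted)

14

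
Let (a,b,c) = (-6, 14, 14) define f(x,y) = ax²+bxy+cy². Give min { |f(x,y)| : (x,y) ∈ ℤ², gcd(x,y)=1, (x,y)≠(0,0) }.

river: ρ → (14,14,-6)
river: ρ → (-6,22,2)
river: ρ → (2,22,-6)
river: ρ → (-6,14,14)
closes: descent 0, river 4
min |a| on river = 2

2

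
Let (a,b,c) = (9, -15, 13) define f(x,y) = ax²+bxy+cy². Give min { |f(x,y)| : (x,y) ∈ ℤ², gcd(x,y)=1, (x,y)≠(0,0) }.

translate: b→3 (≡-15 mod 18), so (9,-15,13)→(9,3,7)
flip: (9,3,7)→(7,-3,9)
reduced (well bottom): (7,-3,9) with a≤c, −a<b≤a
well minimum = a = 7

7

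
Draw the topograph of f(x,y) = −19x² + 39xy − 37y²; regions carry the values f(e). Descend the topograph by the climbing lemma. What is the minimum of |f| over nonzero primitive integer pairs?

translate: b→-1 (≡-39 mod 38), so (19,-39,37)→(19,-1,17)
flip: (19,-1,17)→(17,1,19)
reduced (well bottom): (17,1,19) with a≤c, −a<b≤a
well minimum |f| = |-17| = 17 (negative-definite)

17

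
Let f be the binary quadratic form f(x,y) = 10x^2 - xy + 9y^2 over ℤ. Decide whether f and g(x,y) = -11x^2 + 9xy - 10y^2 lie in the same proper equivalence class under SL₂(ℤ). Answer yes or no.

D₁ = -359, D₂ = -359
f: flip: (10,-1,9)→(9,1,10)
f: reduced (well bottom): (9,1,10) with a≤c, −a<b≤a
g is negative-definite; reduce −g:
−g: flip: (11,-9,10)→(10,9,11)
−g: reduced (well bottom): (10,9,11) with a≤c, −a<b≤a
flip sign back: reduced form of g is (-10,-9,-11)
reduced forms (9, 1, 10) vs (-10, -9, -11) ⇒ inequivalent

no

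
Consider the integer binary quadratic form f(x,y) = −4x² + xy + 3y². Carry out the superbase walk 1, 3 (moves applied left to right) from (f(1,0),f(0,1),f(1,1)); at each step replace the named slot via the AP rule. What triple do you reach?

start (-4,3,0) = (f(1,0),f(0,1),f(1,1))
replace slot 1: 2·(3+0) − (-4) = 10 → (10,3,0)
replace slot 3: 2·(10+3) − 0 = 26 → (10,3,26)

10,3,26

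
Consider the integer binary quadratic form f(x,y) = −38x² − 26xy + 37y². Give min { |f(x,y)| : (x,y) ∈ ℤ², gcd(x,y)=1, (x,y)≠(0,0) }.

descent: ρ → (37,26,-38)  [lands on river]
river: ρ → (-38,50,25)
river: ρ → (25,50,-38)
river: ρ → (-38,26,37)
river: ρ → (37,48,-27)
river: ρ → (-27,60,25)
river: ρ → (25,40,-47)
river: ρ → (-47,54,18)
river: ρ → (18,54,-47)
river: ρ → (-47,40,25)
river: ρ → (25,60,-27)
river: ρ → (-27,48,37)
closes: descent 1, river 12
min |a| on river = 18

18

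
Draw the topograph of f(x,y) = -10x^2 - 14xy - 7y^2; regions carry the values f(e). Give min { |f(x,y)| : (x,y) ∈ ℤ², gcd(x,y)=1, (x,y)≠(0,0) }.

translate: b→-6 (≡14 mod 20), so (10,14,7)→(10,-6,3)
flip: (10,-6,3)→(3,6,10)
translate: b→0 (≡6 mod 6), so (3,6,10)→(3,0,7)
reduced (well bottom): (3,0,7) with a≤c, −a<b≤a
well minimum |f| = |-3| = 3 (negative-definite)

3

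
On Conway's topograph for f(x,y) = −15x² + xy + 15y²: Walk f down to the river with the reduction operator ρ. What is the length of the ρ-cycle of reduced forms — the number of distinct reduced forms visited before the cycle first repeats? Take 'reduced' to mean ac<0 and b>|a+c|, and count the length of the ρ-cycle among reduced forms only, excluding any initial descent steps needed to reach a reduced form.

D = 901, ⌊√D⌋ = 30
river: ρ → (15,29,-1)
river: ρ → (-1,29,15)
river: ρ → (15,1,-15)
river: ρ → (-15,29,1)
river: ρ → (1,29,-15)
river: ρ → (-15,1,15)
ρ-cycle length = 6 (tail of 0 descent steps not counted)

6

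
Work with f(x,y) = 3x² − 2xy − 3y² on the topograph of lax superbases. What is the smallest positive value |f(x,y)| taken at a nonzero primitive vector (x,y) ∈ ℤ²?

descent: ρ → (-3,2,3)  [lands on river]
river: ρ → (3,4,-2)
river: ρ → (-2,4,3)
river: ρ → (3,2,-3)
river: ρ → (-3,4,2)
river: ρ → (2,4,-3)
closes: descent 1, river 6
min |a| on river = 2

2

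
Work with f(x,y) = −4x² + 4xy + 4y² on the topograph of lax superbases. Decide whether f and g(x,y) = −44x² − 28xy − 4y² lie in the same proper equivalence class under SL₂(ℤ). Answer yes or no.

D₁ = 80, D₂ = 80
river cycle of f (length 2): (4, 4, -4), (-4, 4, 4)
river cycle of g (length 2): (-4, 4, 4), (4, 4, -4)
cycles coincide ⇒ equivalent

yes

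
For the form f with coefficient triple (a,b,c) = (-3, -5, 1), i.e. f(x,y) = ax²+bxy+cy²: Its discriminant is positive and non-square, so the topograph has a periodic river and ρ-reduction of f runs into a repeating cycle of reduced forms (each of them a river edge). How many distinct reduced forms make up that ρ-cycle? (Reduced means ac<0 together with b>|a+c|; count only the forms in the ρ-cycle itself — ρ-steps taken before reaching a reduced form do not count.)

D = 37, ⌊√D⌋ = 6
descent: ρ → (1,5,-3)  [lands on river]
river: ρ → (-3,1,3)
river: ρ → (3,5,-1)
river: ρ → (-1,5,3)
river: ρ → (3,1,-3)
river: ρ → (-3,5,1)
ρ-cycle length = 6 (tail of 1 descent step not counted)

6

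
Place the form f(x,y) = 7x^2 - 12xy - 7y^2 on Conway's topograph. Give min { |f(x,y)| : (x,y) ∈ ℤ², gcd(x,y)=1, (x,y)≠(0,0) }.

descent: ρ → (-7,12,7)  [lands on river]
river: ρ → (7,16,-3)
river: ρ → (-3,14,12)
river: ρ → (12,10,-5)
river: ρ → (-5,10,12)
river: ρ → (12,14,-3)
river: ρ → (-3,16,7)
river: ρ → (7,12,-7)
river: ρ → (-7,16,3)
river: ρ → (3,14,-12)
river: ρ → (-12,10,5)
river: ρ → (5,10,-12)
river: ρ → (-12,14,3)
river: ρ → (3,16,-7)
closes: descent 1, river 14
min |a| on river = 3

3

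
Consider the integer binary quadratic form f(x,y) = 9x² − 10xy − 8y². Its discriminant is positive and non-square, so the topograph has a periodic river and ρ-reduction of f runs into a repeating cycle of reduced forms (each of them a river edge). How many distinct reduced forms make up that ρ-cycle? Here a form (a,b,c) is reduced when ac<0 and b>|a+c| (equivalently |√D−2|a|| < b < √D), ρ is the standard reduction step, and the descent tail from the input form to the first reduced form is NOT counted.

D = 388, ⌊√D⌋ = 19
descent: ρ → (-8,10,9)  [lands on river]
river: ρ → (9,8,-9)
river: ρ → (-9,10,8)
river: ρ → (8,6,-11)
river: ρ → (-11,16,3)
river: ρ → (3,14,-16)
river: ρ → (-16,18,1)
river: ρ → (1,18,-16)
river: ρ → (-16,14,3)
river: ρ → (3,16,-11)
river: ρ → (-11,6,8)
river: ρ → (8,10,-9)
river: ρ → (-9,8,9)
river: ρ → (9,10,-8)
river: ρ → (-8,6,11)
river: ρ → (11,16,-3)
river: ρ → (-3,14,16)
river: ρ → (16,18,-1)
river: ρ → (-1,18,16)
river: ρ → (16,14,-3)
river: ρ → (-3,16,11)
river: ρ → (11,6,-8)
ρ-cycle length = 22 (tail of 1 descent step not counted)

22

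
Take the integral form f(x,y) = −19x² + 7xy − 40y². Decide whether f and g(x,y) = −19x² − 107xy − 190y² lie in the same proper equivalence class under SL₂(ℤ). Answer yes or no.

D₁ = -2991, D₂ = -2991
f is negative-definite; reduce −f:
−f: reduced (well bottom): (19,-7,40) with a≤c, −a<b≤a
flip sign back: reduced form of f is (-19,7,-40)
g is negative-definite; reduce −g:
−g: translate: b→-7 (≡107 mod 38), so (19,107,190)→(19,-7,40)
−g: reduced (well bottom): (19,-7,40) with a≤c, −a<b≤a
flip sign back: reduced form of g is (-19,7,-40)
reduced forms (-19, 7, -40) vs (-19, 7, -40) ⇒ equivalent

yes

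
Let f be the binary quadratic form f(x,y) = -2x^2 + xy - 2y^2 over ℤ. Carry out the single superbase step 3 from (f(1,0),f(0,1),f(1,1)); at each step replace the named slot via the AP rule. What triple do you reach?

start (-2,-2,-3) = (f(1,0),f(0,1),f(1,1))
replace slot 3: 2·((-2)+(-2)) − (-3) = -5 → (-2,-2,-5)

-2,-2,-5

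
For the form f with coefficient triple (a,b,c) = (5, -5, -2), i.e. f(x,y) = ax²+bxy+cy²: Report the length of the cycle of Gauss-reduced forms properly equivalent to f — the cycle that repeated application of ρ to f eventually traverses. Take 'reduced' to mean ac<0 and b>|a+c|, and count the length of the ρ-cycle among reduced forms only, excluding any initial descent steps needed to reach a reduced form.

D = 65, ⌊√D⌋ = 8
descent: ρ → (-2,5,5)  [lands on river]
river: ρ → (5,5,-2)
river: ρ → (-2,7,2)
river: ρ → (2,5,-5)
river: ρ → (-5,5,2)
river: ρ → (2,7,-2)
ρ-cycle length = 6 (tail of 1 descent step not counted)

6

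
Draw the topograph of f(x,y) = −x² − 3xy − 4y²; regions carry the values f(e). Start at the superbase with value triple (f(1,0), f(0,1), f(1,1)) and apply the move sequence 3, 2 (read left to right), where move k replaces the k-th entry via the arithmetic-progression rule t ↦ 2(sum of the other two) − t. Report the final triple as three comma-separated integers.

start (-1,-4,-8) = (f(1,0),f(0,1),f(1,1))
replace slot 3: 2·((-1)+(-4)) − (-8) = -2 → (-1,-4,-2)
replace slot 2: 2·((-1)+(-2)) − (-4) = -2 → (-1,-2,-2)

-1,-2,-2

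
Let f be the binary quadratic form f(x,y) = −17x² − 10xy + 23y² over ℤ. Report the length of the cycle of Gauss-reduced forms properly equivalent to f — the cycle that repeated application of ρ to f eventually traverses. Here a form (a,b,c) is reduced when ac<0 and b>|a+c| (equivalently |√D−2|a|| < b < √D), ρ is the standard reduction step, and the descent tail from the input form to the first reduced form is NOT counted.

D = 1664, ⌊√D⌋ = 40
descent: ρ → (23,10,-17)  [lands on river]
river: ρ → (-17,24,16)
river: ρ → (16,40,-1)
river: ρ → (-1,40,16)
river: ρ → (16,24,-17)
river: ρ → (-17,10,23)
river: ρ → (23,36,-4)
river: ρ → (-4,36,23)
ρ-cycle length = 8 (tail of 1 descent step not counted)

8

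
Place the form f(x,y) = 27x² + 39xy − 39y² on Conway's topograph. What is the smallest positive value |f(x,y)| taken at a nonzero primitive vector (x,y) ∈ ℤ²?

river: ρ → (-39,39,27)
river: ρ → (27,69,-9)
river: ρ → (-9,75,3)
river: ρ → (3,75,-9)
river: ρ → (-9,69,27)
river: ρ → (27,39,-39)
closes: descent 0, river 6
min |a| on river = 3

3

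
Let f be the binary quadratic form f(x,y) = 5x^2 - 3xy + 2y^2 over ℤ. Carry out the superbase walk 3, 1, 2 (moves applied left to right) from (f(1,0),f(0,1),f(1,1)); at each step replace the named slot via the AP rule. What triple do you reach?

start (5,2,4) = (f(1,0),f(0,1),f(1,1))
replace slot 3: 2·(5+2) − 4 = 10 → (5,2,10)
replace slot 1: 2·(2+10) − 5 = 19 → (19,2,10)
replace slot 2: 2·(19+10) − 2 = 56 → (19,56,10)

19,56,10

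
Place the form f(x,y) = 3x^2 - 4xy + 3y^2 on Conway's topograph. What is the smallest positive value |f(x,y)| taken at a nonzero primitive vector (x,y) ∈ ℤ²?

translate: b→2 (≡-4 mod 6), so (3,-4,3)→(3,2,2)
flip: (3,2,2)→(2,-2,3)
translate: b→2 (≡-2 mod 4), so (2,-2,3)→(2,2,3)
reduced (well bottom): (2,2,3) with a≤c, −a<b≤a
well minimum = a = 2

2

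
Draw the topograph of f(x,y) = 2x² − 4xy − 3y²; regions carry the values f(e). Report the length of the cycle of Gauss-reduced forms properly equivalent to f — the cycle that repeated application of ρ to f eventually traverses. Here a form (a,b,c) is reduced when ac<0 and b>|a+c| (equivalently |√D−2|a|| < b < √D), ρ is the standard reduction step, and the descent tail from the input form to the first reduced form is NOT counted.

D = 40, ⌊√D⌋ = 6
descent: ρ → (-3,4,2)  [lands on river]
river: ρ → (2,4,-3)
river: ρ → (-3,2,3)
river: ρ → (3,4,-2)
river: ρ → (-2,4,3)
river: ρ → (3,2,-3)
ρ-cycle length = 6 (tail of 1 descent step not counted)

6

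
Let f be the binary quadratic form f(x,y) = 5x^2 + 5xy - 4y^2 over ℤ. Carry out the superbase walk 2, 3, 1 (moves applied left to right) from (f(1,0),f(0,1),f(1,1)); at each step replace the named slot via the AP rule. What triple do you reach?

start (5,-4,6) = (f(1,0),f(0,1),f(1,1))
replace slot 2: 2·(5+6) − (-4) = 26 → (5,26,6)
replace slot 3: 2·(5+26) − 6 = 56 → (5,26,56)
replace slot 1: 2·(26+56) − 5 = 159 → (159,26,56)

159,26,56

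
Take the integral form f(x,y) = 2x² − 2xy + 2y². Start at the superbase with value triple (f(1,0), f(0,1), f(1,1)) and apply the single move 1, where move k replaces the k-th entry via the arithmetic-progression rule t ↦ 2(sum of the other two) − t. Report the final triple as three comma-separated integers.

start (2,2,2) = (f(1,0),f(0,1),f(1,1))
replace slot 1: 2·(2+2) − 2 = 6 → (6,2,2)

6,2,2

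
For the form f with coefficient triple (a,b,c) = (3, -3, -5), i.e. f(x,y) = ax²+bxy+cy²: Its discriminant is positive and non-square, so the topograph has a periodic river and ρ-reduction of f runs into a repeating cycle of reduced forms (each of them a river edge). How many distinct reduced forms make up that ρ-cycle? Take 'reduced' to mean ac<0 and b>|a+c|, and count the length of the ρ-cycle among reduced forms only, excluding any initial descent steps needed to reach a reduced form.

D = 69, ⌊√D⌋ = 8
descent: ρ → (-5,3,3)  [lands on river]
river: ρ → (3,3,-5)
river: ρ → (-5,7,1)
river: ρ → (1,7,-5)
ρ-cycle length = 4 (tail of 1 descent step not counted)

4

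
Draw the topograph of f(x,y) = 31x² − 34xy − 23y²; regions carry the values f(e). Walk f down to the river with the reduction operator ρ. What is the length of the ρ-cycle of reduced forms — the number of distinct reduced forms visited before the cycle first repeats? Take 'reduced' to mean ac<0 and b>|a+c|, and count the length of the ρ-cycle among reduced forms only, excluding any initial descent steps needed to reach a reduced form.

D = 4008, ⌊√D⌋ = 63
descent: ρ → (-23,34,31)  [lands on river]
river: ρ → (31,28,-26)
river: ρ → (-26,24,33)
river: ρ → (33,42,-17)
river: ρ → (-17,60,6)
river: ρ → (6,60,-17)
river: ρ → (-17,42,33)
river: ρ → (33,24,-26)
river: ρ → (-26,28,31)
river: ρ → (31,34,-23)
river: ρ → (-23,58,7)
river: ρ → (7,54,-39)
river: ρ → (-39,24,22)
river: ρ → (22,20,-41)
river: ρ → (-41,62,1)
river: ρ → (1,62,-41)
river: ρ → (-41,20,22)
river: ρ → (22,24,-39)
river: ρ → (-39,54,7)
river: ρ → (7,58,-23)
ρ-cycle length = 20 (tail of 1 descent step not counted)

20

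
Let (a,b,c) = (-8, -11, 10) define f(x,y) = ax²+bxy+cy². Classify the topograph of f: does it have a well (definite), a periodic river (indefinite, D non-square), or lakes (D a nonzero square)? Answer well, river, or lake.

D = b²−4ac = (-11)² − 4·(-8)·10 = 441
D = 21² is a perfect square ⇒ form factors over ℤ ⇒ lakes

lake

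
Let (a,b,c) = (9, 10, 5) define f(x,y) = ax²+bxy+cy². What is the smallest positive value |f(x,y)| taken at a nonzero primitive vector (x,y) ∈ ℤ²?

translate: b→-8 (≡10 mod 18), so (9,10,5)→(9,-8,4)
flip: (9,-8,4)→(4,8,9)
translate: b→0 (≡8 mod 8), so (4,8,9)→(4,0,5)
reduced (well bottom): (4,0,5) with a≤c, −a<b≤a
well minimum = a = 4

4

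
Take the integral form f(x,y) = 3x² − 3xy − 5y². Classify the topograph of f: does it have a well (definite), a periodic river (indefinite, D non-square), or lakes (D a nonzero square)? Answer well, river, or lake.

D = b²−4ac = (-3)² − 4·3·(-5) = 69
D > 0 non-square ⇒ indefinite ⇒ periodic river

river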